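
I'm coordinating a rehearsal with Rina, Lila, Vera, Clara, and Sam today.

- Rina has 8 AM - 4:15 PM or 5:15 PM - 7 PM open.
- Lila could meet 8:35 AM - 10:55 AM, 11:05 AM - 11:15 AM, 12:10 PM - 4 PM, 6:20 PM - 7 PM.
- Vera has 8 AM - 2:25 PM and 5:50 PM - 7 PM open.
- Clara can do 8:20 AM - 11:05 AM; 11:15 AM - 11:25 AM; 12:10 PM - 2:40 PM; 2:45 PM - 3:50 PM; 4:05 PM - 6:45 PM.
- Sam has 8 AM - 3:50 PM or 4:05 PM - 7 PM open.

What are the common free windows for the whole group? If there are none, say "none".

Rina ∩ Lila: 08:35-10:55, 11:05-11:15, 12:10-16:00, 18:20-19:00.
Rina ∩ Lila ∩ Vera: 08:35-10:55, 11:05-11:15, 12:10-14:25, 18:20-19:00.
Rina ∩ Lila ∩ Vera ∩ Clara: 08:35-10:55, 12:10-14:25, 18:20-18:45.
Rina ∩ Lila ∩ Vera ∩ Clara ∩ Sam: 08:35-10:55, 12:10-14:25, 18:20-18:45.
Those are the intersection windows.

08:35-10:55, 12:10-14:25, 18:20-18:45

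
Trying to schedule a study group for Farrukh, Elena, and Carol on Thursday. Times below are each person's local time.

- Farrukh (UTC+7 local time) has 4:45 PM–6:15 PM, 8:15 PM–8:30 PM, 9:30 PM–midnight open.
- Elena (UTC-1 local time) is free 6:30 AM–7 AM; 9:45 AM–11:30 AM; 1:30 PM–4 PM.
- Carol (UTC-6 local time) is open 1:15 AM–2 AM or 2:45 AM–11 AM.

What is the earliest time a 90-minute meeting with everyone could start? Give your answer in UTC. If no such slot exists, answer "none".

Farrukh in UTC: 09:45-11:15, 13:15-13:30, 14:30-17:00 (subtract 7h to convert from UTC+7).
Elena in UTC: 07:30-08:00, 10:45-12:30, 14:30-17:00 (add 1h to convert from UTC-1).
Carol in UTC: 07:15-08:00, 08:45-17:00 (add 6h to convert from UTC-6).
Farrukh ∩ Elena: 10:45-11:15, 14:30-17:00.
Farrukh ∩ Elena ∩ Carol: 10:45-11:15, 14:30-17:00.
Those are the intersection windows.
The first common window of at least 90 minutes is 14:30-17:00, so the earliest start is 14:30.

14:30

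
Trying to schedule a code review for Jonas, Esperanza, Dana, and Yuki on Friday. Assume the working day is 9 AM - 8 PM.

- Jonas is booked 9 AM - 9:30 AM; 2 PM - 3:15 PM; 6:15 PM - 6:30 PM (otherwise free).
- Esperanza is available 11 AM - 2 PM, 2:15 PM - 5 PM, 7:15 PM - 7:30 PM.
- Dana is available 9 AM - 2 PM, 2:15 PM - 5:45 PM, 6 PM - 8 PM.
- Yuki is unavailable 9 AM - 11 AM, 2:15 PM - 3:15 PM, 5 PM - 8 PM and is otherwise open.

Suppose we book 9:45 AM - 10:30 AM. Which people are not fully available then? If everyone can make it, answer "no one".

Esperanza, Yuki

Jonas free: 09:30-14:00, 15:15-18:15, 18:30-20:00 (invert busy blocks within the working day).
Esperanza free: 11:00-14:00, 14:15-17:00, 19:15-19:30.
Dana free: 09:00-14:00, 14:15-17:45, 18:00-20:00.
Yuki free: 11:00-14:15, 15:15-17:00 (invert busy blocks within the working day).
Jonas: free for 09:45-10:30. Esperanza: not fully free for 09:45-10:30. Dana: free for 09:45-10:30. Yuki: not fully free for 09:45-10:30.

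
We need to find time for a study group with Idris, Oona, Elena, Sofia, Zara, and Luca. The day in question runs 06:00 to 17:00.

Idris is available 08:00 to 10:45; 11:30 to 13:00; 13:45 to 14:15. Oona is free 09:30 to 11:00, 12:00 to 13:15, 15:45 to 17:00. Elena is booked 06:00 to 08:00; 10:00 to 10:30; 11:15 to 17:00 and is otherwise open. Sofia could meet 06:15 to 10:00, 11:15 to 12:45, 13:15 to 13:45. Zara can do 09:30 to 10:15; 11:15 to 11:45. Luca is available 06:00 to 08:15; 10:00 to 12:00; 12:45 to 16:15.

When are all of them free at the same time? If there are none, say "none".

none

Idris free: 08:00-10:45, 11:30-13:00, 13:45-14:15.
Oona free: 09:30-11:00, 12:00-13:15, 15:45-17:00.
Elena free: 08:00-10:00, 10:30-11:15 (invert busy blocks within the working day).
Sofia free: 06:15-10:00, 11:15-12:45, 13:15-13:45.
Zara free: 09:30-10:15, 11:15-11:45.
Luca free: 06:00-08:15, 10:00-12:00, 12:45-16:15.
Idris ∩ Oona: 09:30-10:45, 12:00-13:00.
Idris ∩ Oona ∩ Elena: 09:30-10:00, 10:30-10:45.
Idris ∩ Oona ∩ Elena ∩ Sofia: 09:30-10:00.
Idris ∩ Oona ∩ Elena ∩ Sofia ∩ Zara: 09:30-10:00.
Idris ∩ Oona ∩ Elena ∩ Sofia ∩ Zara ∩ Luca: ∅.
There is no time when everyone is free.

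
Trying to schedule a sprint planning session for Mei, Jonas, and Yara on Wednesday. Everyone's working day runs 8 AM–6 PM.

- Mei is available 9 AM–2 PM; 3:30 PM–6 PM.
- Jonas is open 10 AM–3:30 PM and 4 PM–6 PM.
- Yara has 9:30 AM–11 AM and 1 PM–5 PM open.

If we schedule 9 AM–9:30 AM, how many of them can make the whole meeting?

Mei can make the full 09:00-09:30 slot — that's 1.

1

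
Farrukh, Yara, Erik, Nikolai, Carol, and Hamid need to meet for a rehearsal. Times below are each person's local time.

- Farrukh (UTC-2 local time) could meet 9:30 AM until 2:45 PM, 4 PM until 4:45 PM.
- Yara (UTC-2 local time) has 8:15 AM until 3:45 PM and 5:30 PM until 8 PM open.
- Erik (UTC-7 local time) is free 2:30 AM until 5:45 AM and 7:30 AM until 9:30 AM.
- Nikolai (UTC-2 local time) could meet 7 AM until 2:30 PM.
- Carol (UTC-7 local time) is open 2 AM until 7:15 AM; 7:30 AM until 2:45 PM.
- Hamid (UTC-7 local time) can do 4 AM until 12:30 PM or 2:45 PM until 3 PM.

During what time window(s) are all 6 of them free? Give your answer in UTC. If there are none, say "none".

Farrukh in UTC: 11:30-16:45, 18:00-18:45 (add 2h to convert from UTC-2).
Yara in UTC: 10:15-17:45, 19:30-22:00 (add 2h to convert from UTC-2).
Erik in UTC: 09:30-12:45, 14:30-16:30 (add 7h to convert from UTC-7).
Nikolai in UTC: 09:00-16:30 (add 2h to convert from UTC-2).
Carol in UTC: 09:00-14:15, 14:30-21:45 (add 7h to convert from UTC-7).
Hamid in UTC: 11:00-19:30, 21:45-22:00 (add 7h to convert from UTC-7).
Farrukh ∩ Yara: 11:30-16:45.
Farrukh ∩ Yara ∩ Erik: 11:30-12:45, 14:30-16:30.
Farrukh ∩ Yara ∩ Erik ∩ Nikolai: 11:30-12:45, 14:30-16:30.
Farrukh ∩ Yara ∩ Erik ∩ Nikolai ∩ Carol: 11:30-12:45, 14:30-16:30.
Farrukh ∩ Yara ∩ Erik ∩ Nikolai ∩ Carol ∩ Hamid: 11:30-12:45, 14:30-16:30.

11:30-12:45, 14:30-16:30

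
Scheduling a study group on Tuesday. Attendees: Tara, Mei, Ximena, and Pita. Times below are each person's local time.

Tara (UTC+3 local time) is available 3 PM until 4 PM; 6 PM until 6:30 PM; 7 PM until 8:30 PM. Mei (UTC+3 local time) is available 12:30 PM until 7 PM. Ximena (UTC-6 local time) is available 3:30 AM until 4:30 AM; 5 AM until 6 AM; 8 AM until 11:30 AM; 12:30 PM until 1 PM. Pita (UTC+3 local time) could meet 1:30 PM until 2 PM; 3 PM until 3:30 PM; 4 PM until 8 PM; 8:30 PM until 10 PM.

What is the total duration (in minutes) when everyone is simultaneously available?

Tara in UTC: 12:00-13:00, 15:00-15:30, 16:00-17:30 (subtract 3h to convert from UTC+3).
Mei in UTC: 09:30-16:00 (subtract 3h to convert from UTC+3).
Ximena in UTC: 09:30-10:30, 11:00-12:00, 14:00-17:30, 18:30-19:00 (add 6h to convert from UTC-6).
Pita in UTC: 10:30-11:00, 12:00-12:30, 13:00-17:00, 17:30-19:00 (subtract 3h to convert from UTC+3).
Tara ∩ Mei: 12:00-13:00, 15:00-15:30.
Tara ∩ Mei ∩ Ximena: 15:00-15:30.
Tara ∩ Mei ∩ Ximena ∩ Pita: 15:00-15:30.
So the common availability across everyone is 15:00-15:30.
That's a single block of 30 minutes.

30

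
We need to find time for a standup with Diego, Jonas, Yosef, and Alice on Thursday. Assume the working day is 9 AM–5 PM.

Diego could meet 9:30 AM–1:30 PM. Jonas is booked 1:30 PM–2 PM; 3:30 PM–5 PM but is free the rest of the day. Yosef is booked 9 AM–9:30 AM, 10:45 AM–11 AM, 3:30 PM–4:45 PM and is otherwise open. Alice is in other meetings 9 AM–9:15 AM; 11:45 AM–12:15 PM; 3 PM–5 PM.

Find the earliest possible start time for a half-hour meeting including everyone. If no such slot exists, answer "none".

Diego free: 09:30-13:30.
Jonas free: 09:00-13:30, 14:00-15:30 (invert busy blocks within the working day).
Yosef free: 09:30-10:45, 11:00-15:30, 16:45-17:00 (invert busy blocks within the working day).
Alice free: 09:15-11:45, 12:15-15:00 (invert busy blocks within the working day).
Diego ∩ Jonas: 09:30-13:30.
Diego ∩ Jonas ∩ Yosef: 09:30-10:45, 11:00-13:30.
Diego ∩ Jonas ∩ Yosef ∩ Alice: 09:30-10:45, 11:00-11:45, 12:15-13:30.
The first common window of at least 30 minutes is 09:30-10:45, so the earliest start is 09:30.

09:30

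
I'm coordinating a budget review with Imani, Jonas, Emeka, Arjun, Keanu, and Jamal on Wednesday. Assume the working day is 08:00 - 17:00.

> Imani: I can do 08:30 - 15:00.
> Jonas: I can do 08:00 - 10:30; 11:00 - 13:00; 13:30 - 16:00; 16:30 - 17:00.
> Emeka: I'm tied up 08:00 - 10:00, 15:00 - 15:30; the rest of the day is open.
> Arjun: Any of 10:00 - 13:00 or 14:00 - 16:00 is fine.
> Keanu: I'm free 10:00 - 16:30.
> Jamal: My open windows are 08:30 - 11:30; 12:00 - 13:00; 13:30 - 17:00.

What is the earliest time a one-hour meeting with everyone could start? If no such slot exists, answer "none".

12:00

Imani free: 08:30-15:00.
Jonas free: 08:00-10:30, 11:00-13:00, 13:30-16:00, 16:30-17:00.
Emeka free: 10:00-15:00, 15:30-17:00 (invert busy blocks within the working day).
Arjun free: 10:00-13:00, 14:00-16:00.
Keanu free: 10:00-16:30.
Jamal free: 08:30-11:30, 12:00-13:00, 13:30-17:00.
Imani ∩ Jonas: 08:30-10:30, 11:00-13:00, 13:30-15:00.
Imani ∩ Jonas ∩ Emeka: 10:00-10:30, 11:00-13:00, 13:30-15:00.
Imani ∩ Jonas ∩ Emeka ∩ Arjun: 10:00-10:30, 11:00-13:00, 14:00-15:00.
Imani ∩ Jonas ∩ Emeka ∩ Arjun ∩ Keanu: 10:00-10:30, 11:00-13:00, 14:00-15:00.
Imani ∩ Jonas ∩ Emeka ∩ Arjun ∩ Keanu ∩ Jamal: 10:00-10:30, 11:00-11:30, 12:00-13:00, 14:00-15:00.
The first common window of at least 60 minutes is 12:00-13:00, so the earliest start is 12:00.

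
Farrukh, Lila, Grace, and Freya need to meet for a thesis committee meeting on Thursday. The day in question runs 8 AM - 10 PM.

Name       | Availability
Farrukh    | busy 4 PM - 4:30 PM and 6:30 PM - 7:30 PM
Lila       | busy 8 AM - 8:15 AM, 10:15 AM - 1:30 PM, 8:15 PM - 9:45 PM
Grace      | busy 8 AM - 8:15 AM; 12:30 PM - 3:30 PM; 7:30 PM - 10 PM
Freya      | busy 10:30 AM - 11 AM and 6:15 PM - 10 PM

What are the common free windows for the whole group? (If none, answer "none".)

08:15-10:15, 15:30-16:00, 16:30-18:15

Farrukh free: 08:00-16:00, 16:30-18:30, 19:30-22:00 (invert busy blocks within the working day).
Lila free: 08:15-10:15, 13:30-20:15, 21:45-22:00 (invert busy blocks within the working day).
Grace free: 08:15-12:30, 15:30-19:30 (invert busy blocks within the working day).
Freya free: 08:00-10:30, 11:00-18:15 (invert busy blocks within the working day).
Farrukh ∩ Lila: 08:15-10:15, 13:30-16:00, 16:30-18:30, 19:30-20:15, 21:45-22:00.
Farrukh ∩ Lila ∩ Grace: 08:15-10:15, 15:30-16:00, 16:30-18:30.
Farrukh ∩ Lila ∩ Grace ∩ Freya: 08:15-10:15, 15:30-16:00, 16:30-18:15.
Those are the intersection windows.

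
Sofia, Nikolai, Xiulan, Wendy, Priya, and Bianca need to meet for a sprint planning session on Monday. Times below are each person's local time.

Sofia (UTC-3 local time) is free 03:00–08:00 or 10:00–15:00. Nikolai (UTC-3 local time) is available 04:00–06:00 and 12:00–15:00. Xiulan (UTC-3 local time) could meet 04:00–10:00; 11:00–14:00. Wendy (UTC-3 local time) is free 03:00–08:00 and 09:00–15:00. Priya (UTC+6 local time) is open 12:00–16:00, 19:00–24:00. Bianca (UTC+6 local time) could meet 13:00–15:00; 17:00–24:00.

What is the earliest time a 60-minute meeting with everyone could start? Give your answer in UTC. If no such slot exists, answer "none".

07:00

Sofia in UTC: 06:00-11:00, 13:00-18:00 (add 3h to convert from UTC-3).
Nikolai in UTC: 07:00-09:00, 15:00-18:00 (add 3h to convert from UTC-3).
Xiulan in UTC: 07:00-13:00, 14:00-17:00 (add 3h to convert from UTC-3).
Wendy in UTC: 06:00-11:00, 12:00-18:00 (add 3h to convert from UTC-3).
Priya in UTC: 06:00-10:00, 13:00-18:00 (subtract 6h to convert from UTC+6).
Bianca in UTC: 07:00-09:00, 11:00-18:00 (subtract 6h to convert from UTC+6).
Sofia ∩ Nikolai: 07:00-09:00, 15:00-18:00.
Sofia ∩ Nikolai ∩ Xiulan: 07:00-09:00, 15:00-17:00.
Sofia ∩ Nikolai ∩ Xiulan ∩ Wendy: 07:00-09:00, 15:00-17:00.
Sofia ∩ Nikolai ∩ Xiulan ∩ Wendy ∩ Priya: 07:00-09:00, 15:00-17:00.
Sofia ∩ Nikolai ∩ Xiulan ∩ Wendy ∩ Priya ∩ Bianca: 07:00-09:00, 15:00-17:00.
The first common window of at least 60 minutes is 07:00-09:00, so the earliest start is 07:00.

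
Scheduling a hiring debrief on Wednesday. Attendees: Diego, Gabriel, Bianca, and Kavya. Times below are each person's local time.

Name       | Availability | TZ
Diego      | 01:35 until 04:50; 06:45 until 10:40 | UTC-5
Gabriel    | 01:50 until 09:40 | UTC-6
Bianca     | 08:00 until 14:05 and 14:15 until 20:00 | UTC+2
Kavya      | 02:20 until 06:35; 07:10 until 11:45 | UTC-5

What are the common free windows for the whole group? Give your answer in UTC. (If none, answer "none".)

07:50-09:50, 12:15-15:40

Diego in UTC: 06:35-09:50, 11:45-15:40 (add 5h to convert from UTC-5).
Gabriel in UTC: 07:50-15:40 (add 6h to convert from UTC-6).
Bianca in UTC: 06:00-12:05, 12:15-18:00 (subtract 2h to convert from UTC+2).
Kavya in UTC: 07:20-11:35, 12:10-16:45 (add 5h to convert from UTC-5).
Diego ∩ Gabriel: 07:50-09:50, 11:45-15:40.
Diego ∩ Gabriel ∩ Bianca: 07:50-09:50, 11:45-12:05, 12:15-15:40.
Diego ∩ Gabriel ∩ Bianca ∩ Kavya: 07:50-09:50, 12:15-15:40.
Those are the intersection windows.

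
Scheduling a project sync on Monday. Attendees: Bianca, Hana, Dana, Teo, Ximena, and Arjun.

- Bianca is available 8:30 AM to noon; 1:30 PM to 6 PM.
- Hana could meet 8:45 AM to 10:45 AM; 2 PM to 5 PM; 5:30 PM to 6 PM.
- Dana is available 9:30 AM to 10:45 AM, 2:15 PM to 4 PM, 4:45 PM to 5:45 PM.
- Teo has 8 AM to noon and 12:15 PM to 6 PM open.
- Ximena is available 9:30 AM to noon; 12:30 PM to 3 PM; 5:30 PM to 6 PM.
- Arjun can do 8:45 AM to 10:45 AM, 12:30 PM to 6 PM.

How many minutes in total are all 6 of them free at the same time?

Bianca ∩ Hana: 08:45-10:45, 14:00-17:00, 17:30-18:00.
Bianca ∩ Hana ∩ Dana: 09:30-10:45, 14:15-16:00, 16:45-17:00, 17:30-17:45.
Bianca ∩ Hana ∩ Dana ∩ Teo: 09:30-10:45, 14:15-16:00, 16:45-17:00, 17:30-17:45.
Bianca ∩ Hana ∩ Dana ∩ Teo ∩ Ximena: 09:30-10:45, 14:15-15:00, 17:30-17:45.
Bianca ∩ Hana ∩ Dana ∩ Teo ∩ Ximena ∩ Arjun: 09:30-10:45, 14:15-15:00, 17:30-17:45.
Those are the intersection windows.
Summing the common windows: 75 + 45 + 15 = 135 minutes.

135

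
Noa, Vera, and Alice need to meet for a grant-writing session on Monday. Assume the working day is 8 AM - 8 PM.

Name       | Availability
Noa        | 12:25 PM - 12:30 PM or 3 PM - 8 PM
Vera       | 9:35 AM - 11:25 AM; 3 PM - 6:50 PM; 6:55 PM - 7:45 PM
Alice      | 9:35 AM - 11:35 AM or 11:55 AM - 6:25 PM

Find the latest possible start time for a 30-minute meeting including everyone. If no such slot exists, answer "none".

Noa ∩ Vera: 15:00-18:50, 18:55-19:45.
Noa ∩ Vera ∩ Alice: 15:00-18:25.
The last common window of at least 30 minutes is 15:00-18:25; a 30-minute meeting can start as late as 17:55 and still end by 18:25.

17:55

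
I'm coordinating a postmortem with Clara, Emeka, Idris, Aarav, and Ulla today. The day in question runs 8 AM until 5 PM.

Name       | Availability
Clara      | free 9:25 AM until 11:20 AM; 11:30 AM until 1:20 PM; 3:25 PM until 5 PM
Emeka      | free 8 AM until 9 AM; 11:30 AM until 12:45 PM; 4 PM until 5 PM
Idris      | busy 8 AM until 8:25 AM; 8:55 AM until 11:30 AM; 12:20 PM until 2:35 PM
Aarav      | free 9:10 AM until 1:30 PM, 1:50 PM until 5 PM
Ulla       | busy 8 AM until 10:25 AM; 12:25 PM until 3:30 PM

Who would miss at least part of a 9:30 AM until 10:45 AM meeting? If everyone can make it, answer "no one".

Emeka, Idris, Ulla

Clara free: 09:25-11:20, 11:30-13:20, 15:25-17:00.
Emeka free: 08:00-09:00, 11:30-12:45, 16:00-17:00.
Idris free: 08:25-08:55, 11:30-12:20, 14:35-17:00 (invert busy blocks within the working day).
Aarav free: 09:10-13:30, 13:50-17:00.
Ulla free: 10:25-12:25, 15:30-17:00 (invert busy blocks within the working day).
Clara: free for 09:30-10:45. Emeka: not fully free for 09:30-10:45. Idris: not fully free for 09:30-10:45. Aarav: free for 09:30-10:45. Ulla: not fully free for 09:30-10:45.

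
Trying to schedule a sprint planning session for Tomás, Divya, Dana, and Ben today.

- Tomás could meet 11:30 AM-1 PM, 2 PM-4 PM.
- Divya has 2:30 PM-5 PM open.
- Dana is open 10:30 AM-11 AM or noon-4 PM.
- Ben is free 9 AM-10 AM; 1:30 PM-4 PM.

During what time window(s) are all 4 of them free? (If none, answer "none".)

Tomás ∩ Divya: 14:30-16:00.
Tomás ∩ Divya ∩ Dana: 14:30-16:00.
Tomás ∩ Divya ∩ Dana ∩ Ben: 14:30-16:00.
So the common availability across everyone is 14:30-16:00.

14:30-16:00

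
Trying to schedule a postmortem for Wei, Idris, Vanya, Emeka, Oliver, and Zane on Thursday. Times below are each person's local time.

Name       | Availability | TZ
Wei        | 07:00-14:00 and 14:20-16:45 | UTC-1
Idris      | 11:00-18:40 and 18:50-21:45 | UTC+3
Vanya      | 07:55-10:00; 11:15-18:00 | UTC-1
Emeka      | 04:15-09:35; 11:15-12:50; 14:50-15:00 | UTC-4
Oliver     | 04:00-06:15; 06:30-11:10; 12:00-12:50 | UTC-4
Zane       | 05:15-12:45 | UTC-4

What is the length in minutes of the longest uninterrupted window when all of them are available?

80

Wei in UTC: 08:00-15:00, 15:20-17:45 (add 1h to convert from UTC-1).
Idris in UTC: 08:00-15:40, 15:50-18:45 (subtract 3h to convert from UTC+3).
Vanya in UTC: 08:55-11:00, 12:15-19:00 (add 1h to convert from UTC-1).
Emeka in UTC: 08:15-13:35, 15:15-16:50, 18:50-19:00 (add 4h to convert from UTC-4).
Oliver in UTC: 08:00-10:15, 10:30-15:10, 16:00-16:50 (add 4h to convert from UTC-4).
Zane in UTC: 09:15-16:45 (add 4h to convert from UTC-4).
Wei ∩ Idris: 08:00-15:00, 15:20-15:40, 15:50-17:45.
Wei ∩ Idris ∩ Vanya: 08:55-11:00, 12:15-15:00, 15:20-15:40, 15:50-17:45.
Wei ∩ Idris ∩ Vanya ∩ Emeka: 08:55-11:00, 12:15-13:35, 15:20-15:40, 15:50-16:50.
Wei ∩ Idris ∩ Vanya ∩ Emeka ∩ Oliver: 08:55-10:15, 10:30-11:00, 12:15-13:35, 16:00-16:50.
Wei ∩ Idris ∩ Vanya ∩ Emeka ∩ Oliver ∩ Zane: 09:15-10:15, 10:30-11:00, 12:15-13:35, 16:00-16:45.
Those are the intersection windows.
The longest is 12:15-13:35 at 80 minutes.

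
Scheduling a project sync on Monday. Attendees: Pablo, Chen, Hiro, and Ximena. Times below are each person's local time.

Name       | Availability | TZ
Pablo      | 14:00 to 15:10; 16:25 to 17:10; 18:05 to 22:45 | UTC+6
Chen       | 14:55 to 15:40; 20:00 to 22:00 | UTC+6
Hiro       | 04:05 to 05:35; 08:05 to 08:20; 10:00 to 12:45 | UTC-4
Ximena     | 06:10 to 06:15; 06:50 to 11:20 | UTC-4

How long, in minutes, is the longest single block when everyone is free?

80

Pablo in UTC: 08:00-09:10, 10:25-11:10, 12:05-16:45 (subtract 6h to convert from UTC+6).
Chen in UTC: 08:55-09:40, 14:00-16:00 (subtract 6h to convert from UTC+6).
Hiro in UTC: 08:05-09:35, 12:05-12:20, 14:00-16:45 (add 4h to convert from UTC-4).
Ximena in UTC: 10:10-10:15, 10:50-15:20 (add 4h to convert from UTC-4).
Pablo ∩ Chen: 08:55-09:10, 14:00-16:00.
Pablo ∩ Chen ∩ Hiro: 08:55-09:10, 14:00-16:00.
Pablo ∩ Chen ∩ Hiro ∩ Ximena: 14:00-15:20.
The longest is 14:00-15:20 at 80 minutes.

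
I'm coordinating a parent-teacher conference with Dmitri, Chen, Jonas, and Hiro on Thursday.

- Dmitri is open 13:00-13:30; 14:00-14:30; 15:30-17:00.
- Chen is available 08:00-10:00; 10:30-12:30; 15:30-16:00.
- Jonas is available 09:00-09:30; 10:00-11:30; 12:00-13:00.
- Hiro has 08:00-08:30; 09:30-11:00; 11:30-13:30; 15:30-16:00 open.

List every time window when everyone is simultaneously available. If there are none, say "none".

none

Dmitri ∩ Chen: 15:30-16:00.
Dmitri ∩ Chen ∩ Jonas: ∅.
Dmitri ∩ Chen ∩ Jonas ∩ Hiro: ∅.
There is no time when everyone is free.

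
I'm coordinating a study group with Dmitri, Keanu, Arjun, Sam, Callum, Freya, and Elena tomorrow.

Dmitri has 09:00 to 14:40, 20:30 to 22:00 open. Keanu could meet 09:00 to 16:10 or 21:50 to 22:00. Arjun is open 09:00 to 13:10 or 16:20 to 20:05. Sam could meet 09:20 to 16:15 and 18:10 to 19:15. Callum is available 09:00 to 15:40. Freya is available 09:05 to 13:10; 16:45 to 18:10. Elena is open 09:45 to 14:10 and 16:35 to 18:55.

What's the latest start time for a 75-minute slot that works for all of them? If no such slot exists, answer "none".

11:55

Dmitri ∩ Keanu: 09:00-14:40, 21:50-22:00.
Dmitri ∩ Keanu ∩ Arjun: 09:00-13:10.
Dmitri ∩ Keanu ∩ Arjun ∩ Sam: 09:20-13:10.
Dmitri ∩ Keanu ∩ Arjun ∩ Sam ∩ Callum: 09:20-13:10.
Dmitri ∩ Keanu ∩ Arjun ∩ Sam ∩ Callum ∩ Freya: 09:20-13:10.
Dmitri ∩ Keanu ∩ Arjun ∩ Sam ∩ Callum ∩ Freya ∩ Elena: 09:45-13:10.
The last common window of at least 75 minutes is 09:45-13:10; a 75-minute meeting can start as late as 11:55 and still end by 13:10.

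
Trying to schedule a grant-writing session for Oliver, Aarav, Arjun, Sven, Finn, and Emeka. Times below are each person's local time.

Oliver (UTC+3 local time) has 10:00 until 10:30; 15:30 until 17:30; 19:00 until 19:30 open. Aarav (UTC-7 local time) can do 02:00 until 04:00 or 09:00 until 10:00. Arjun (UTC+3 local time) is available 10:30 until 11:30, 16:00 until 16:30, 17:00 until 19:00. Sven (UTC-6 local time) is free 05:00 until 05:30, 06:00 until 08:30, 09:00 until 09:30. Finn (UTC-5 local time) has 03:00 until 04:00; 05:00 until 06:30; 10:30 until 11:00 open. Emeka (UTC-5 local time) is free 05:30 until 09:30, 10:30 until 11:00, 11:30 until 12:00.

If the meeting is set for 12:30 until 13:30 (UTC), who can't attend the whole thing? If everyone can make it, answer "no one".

Aarav, Arjun, Finn

Oliver in UTC: 07:00-07:30, 12:30-14:30, 16:00-16:30 (subtract 3h to convert from UTC+3).
Aarav in UTC: 09:00-11:00, 16:00-17:00 (add 7h to convert from UTC-7).
Arjun in UTC: 07:30-08:30, 13:00-13:30, 14:00-16:00 (subtract 3h to convert from UTC+3).
Sven in UTC: 11:00-11:30, 12:00-14:30, 15:00-15:30 (add 6h to convert from UTC-6).
Finn in UTC: 08:00-09:00, 10:00-11:30, 15:30-16:00 (add 5h to convert from UTC-5).
Emeka in UTC: 10:30-14:30, 15:30-16:00, 16:30-17:00 (add 5h to convert from UTC-5).
Oliver: free for 12:30-13:30. Aarav: not fully free for 12:30-13:30. Arjun: not fully free for 12:30-13:30. Sven: free for 12:30-13:30. Finn: not fully free for 12:30-13:30. Emeka: free for 12:30-13:30.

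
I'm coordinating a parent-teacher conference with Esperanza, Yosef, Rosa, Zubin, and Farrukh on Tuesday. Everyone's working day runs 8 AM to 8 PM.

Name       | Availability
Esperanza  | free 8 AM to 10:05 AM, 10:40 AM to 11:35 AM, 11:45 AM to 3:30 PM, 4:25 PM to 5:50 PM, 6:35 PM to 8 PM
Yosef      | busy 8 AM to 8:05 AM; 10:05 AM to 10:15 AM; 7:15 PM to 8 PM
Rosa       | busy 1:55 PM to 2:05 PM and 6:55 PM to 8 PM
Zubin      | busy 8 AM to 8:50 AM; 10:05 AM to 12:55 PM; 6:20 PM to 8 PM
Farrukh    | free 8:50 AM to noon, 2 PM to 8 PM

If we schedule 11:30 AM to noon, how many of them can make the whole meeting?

Esperanza free: 08:00-10:05, 10:40-11:35, 11:45-15:30, 16:25-17:50, 18:35-20:00.
Yosef free: 08:05-10:05, 10:15-19:15 (invert busy blocks within the working day).
Rosa free: 08:00-13:55, 14:05-18:55 (invert busy blocks within the working day).
Zubin free: 08:50-10:05, 12:55-18:20 (invert busy blocks within the working day).
Farrukh free: 08:50-12:00, 14:00-20:00.
Yosef, Rosa, and Farrukh can make the full 11:30-12:00 slot — that's 3.

3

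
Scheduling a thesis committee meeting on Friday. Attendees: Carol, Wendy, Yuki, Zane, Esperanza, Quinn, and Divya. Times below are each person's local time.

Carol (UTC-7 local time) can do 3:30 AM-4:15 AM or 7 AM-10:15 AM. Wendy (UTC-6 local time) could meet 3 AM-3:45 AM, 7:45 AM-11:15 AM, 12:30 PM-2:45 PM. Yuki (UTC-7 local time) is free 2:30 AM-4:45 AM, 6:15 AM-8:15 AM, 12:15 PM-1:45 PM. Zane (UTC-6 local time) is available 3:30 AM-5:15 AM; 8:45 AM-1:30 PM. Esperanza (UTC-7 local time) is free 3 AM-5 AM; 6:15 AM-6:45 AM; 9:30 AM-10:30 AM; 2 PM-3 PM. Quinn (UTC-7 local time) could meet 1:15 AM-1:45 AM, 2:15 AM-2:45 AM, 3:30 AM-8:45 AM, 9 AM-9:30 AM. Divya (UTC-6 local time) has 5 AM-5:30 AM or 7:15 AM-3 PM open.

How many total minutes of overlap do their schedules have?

Carol in UTC: 10:30-11:15, 14:00-17:15 (add 7h to convert from UTC-7).
Wendy in UTC: 09:00-09:45, 13:45-17:15, 18:30-20:45 (add 6h to convert from UTC-6).
Yuki in UTC: 09:30-11:45, 13:15-15:15, 19:15-20:45 (add 7h to convert from UTC-7).
Zane in UTC: 09:30-11:15, 14:45-19:30 (add 6h to convert from UTC-6).
Esperanza in UTC: 10:00-12:00, 13:15-13:45, 16:30-17:30, 21:00-22:00 (add 7h to convert from UTC-7).
Quinn in UTC: 08:15-08:45, 09:15-09:45, 10:30-15:45, 16:00-16:30 (add 7h to convert from UTC-7).
Divya in UTC: 11:00-11:30, 13:15-21:00 (add 6h to convert from UTC-6).
Carol ∩ Wendy: 14:00-17:15.
Carol ∩ Wendy ∩ Yuki: 14:00-15:15.
Carol ∩ Wendy ∩ Yuki ∩ Zane: 14:45-15:15.
Carol ∩ Wendy ∩ Yuki ∩ Zane ∩ Esperanza: ∅.
Carol ∩ Wendy ∩ Yuki ∩ Zane ∩ Esperanza ∩ Quinn: ∅.
Carol ∩ Wendy ∩ Yuki ∩ Zane ∩ Esperanza ∩ Quinn ∩ Divya: ∅.
There is no time when everyone is free.
There is no common window, so the total is 0 minutes.

0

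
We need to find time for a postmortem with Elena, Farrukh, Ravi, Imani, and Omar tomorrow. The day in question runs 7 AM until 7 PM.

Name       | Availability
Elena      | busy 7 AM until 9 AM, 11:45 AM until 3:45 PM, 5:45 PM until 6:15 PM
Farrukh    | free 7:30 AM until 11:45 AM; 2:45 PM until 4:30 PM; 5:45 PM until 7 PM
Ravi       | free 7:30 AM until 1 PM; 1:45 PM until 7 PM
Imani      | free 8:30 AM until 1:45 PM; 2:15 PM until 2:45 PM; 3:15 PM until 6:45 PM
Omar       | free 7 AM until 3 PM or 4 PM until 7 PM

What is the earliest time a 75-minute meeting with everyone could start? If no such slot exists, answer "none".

09:00

Elena free: 09:00-11:45, 15:45-17:45, 18:15-19:00 (invert busy blocks within the working day).
Farrukh free: 07:30-11:45, 14:45-16:30, 17:45-19:00.
Ravi free: 07:30-13:00, 13:45-19:00.
Imani free: 08:30-13:45, 14:15-14:45, 15:15-18:45.
Omar free: 07:00-15:00, 16:00-19:00.
Elena ∩ Farrukh: 09:00-11:45, 15:45-16:30, 18:15-19:00.
Elena ∩ Farrukh ∩ Ravi: 09:00-11:45, 15:45-16:30, 18:15-19:00.
Elena ∩ Farrukh ∩ Ravi ∩ Imani: 09:00-11:45, 15:45-16:30, 18:15-18:45.
Elena ∩ Farrukh ∩ Ravi ∩ Imani ∩ Omar: 09:00-11:45, 16:00-16:30, 18:15-18:45.
The first common window of at least 75 minutes is 09:00-11:45, so the earliest start is 09:00.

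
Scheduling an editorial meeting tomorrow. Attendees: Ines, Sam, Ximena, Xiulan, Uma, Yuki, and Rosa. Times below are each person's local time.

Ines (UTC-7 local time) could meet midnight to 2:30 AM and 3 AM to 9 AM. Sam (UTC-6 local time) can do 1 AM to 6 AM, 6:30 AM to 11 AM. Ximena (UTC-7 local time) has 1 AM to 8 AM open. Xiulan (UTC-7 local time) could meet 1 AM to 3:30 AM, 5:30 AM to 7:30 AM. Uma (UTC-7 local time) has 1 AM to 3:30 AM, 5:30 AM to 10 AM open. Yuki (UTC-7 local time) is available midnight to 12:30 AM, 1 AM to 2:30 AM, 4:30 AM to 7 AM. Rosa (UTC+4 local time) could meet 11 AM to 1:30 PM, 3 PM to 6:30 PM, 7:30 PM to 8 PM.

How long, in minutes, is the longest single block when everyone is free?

Ines in UTC: 07:00-09:30, 10:00-16:00 (add 7h to convert from UTC-7).
Sam in UTC: 07:00-12:00, 12:30-17:00 (add 6h to convert from UTC-6).
Ximena in UTC: 08:00-15:00 (add 7h to convert from UTC-7).
Xiulan in UTC: 08:00-10:30, 12:30-14:30 (add 7h to convert from UTC-7).
Uma in UTC: 08:00-10:30, 12:30-17:00 (add 7h to convert from UTC-7).
Yuki in UTC: 07:00-07:30, 08:00-09:30, 11:30-14:00 (add 7h to convert from UTC-7).
Rosa in UTC: 07:00-09:30, 11:00-14:30, 15:30-16:00 (subtract 4h to convert from UTC+4).
Ines ∩ Sam: 07:00-09:30, 10:00-12:00, 12:30-16:00.
Ines ∩ Sam ∩ Ximena: 08:00-09:30, 10:00-12:00, 12:30-15:00.
Ines ∩ Sam ∩ Ximena ∩ Xiulan: 08:00-09:30, 10:00-10:30, 12:30-14:30.
Ines ∩ Sam ∩ Ximena ∩ Xiulan ∩ Uma: 08:00-09:30, 10:00-10:30, 12:30-14:30.
Ines ∩ Sam ∩ Ximena ∩ Xiulan ∩ Uma ∩ Yuki: 08:00-09:30, 12:30-14:00.
Ines ∩ Sam ∩ Ximena ∩ Xiulan ∩ Uma ∩ Yuki ∩ Rosa: 08:00-09:30, 12:30-14:00.
The longest is 08:00-09:30 at 90 minutes.

90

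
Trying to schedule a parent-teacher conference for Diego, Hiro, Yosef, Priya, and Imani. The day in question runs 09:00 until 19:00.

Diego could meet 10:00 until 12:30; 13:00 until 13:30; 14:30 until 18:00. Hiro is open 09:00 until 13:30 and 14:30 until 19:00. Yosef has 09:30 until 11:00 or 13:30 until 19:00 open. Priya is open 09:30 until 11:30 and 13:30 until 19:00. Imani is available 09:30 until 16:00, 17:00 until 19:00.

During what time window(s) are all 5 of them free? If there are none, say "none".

10:00-11:00, 14:30-16:00, 17:00-18:00

Diego ∩ Hiro: 10:00-12:30, 13:00-13:30, 14:30-18:00.
Diego ∩ Hiro ∩ Yosef: 10:00-11:00, 14:30-18:00.
Diego ∩ Hiro ∩ Yosef ∩ Priya: 10:00-11:00, 14:30-18:00.
Diego ∩ Hiro ∩ Yosef ∩ Priya ∩ Imani: 10:00-11:00, 14:30-16:00, 17:00-18:00.
So the common availability across everyone is 10:00-11:00, 14:30-16:00, 17:00-18:00.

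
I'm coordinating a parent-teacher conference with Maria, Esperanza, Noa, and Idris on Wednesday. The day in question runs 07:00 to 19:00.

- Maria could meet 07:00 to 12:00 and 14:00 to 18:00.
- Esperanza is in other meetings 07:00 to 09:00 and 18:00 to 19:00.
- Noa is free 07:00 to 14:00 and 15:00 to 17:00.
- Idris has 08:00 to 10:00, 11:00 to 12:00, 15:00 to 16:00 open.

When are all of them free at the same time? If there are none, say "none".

Maria free: 07:00-12:00, 14:00-18:00.
Esperanza free: 09:00-18:00 (invert busy blocks within the working day).
Noa free: 07:00-14:00, 15:00-17:00.
Idris free: 08:00-10:00, 11:00-12:00, 15:00-16:00.
Maria ∩ Esperanza: 09:00-12:00, 14:00-18:00.
Maria ∩ Esperanza ∩ Noa: 09:00-12:00, 15:00-17:00.
Maria ∩ Esperanza ∩ Noa ∩ Idris: 09:00-10:00, 11:00-12:00, 15:00-16:00.

09:00-10:00, 11:00-12:00, 15:00-16:00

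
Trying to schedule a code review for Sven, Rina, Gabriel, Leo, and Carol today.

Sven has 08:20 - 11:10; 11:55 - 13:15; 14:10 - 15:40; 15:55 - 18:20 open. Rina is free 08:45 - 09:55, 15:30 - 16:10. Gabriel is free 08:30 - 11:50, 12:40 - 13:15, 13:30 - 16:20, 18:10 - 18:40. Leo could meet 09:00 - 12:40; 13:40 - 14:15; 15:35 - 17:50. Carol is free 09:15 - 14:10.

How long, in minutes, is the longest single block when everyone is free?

40

Sven ∩ Rina: 08:45-09:55, 15:30-15:40, 15:55-16:10.
Sven ∩ Rina ∩ Gabriel: 08:45-09:55, 15:30-15:40, 15:55-16:10.
Sven ∩ Rina ∩ Gabriel ∩ Leo: 09:00-09:55, 15:35-15:40, 15:55-16:10.
Sven ∩ Rina ∩ Gabriel ∩ Leo ∩ Carol: 09:15-09:55.
The longest is 09:15-09:55 at 40 minutes.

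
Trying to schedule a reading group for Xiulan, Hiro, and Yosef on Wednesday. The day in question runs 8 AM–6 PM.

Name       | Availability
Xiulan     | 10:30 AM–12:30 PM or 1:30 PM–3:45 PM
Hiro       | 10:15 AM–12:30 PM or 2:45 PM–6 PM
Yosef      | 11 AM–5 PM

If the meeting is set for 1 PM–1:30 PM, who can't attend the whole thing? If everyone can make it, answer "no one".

Hiro, Xiulan

Xiulan: not fully free for 13:00-13:30. Hiro: not fully free for 13:00-13:30. Yosef: free for 13:00-13:30.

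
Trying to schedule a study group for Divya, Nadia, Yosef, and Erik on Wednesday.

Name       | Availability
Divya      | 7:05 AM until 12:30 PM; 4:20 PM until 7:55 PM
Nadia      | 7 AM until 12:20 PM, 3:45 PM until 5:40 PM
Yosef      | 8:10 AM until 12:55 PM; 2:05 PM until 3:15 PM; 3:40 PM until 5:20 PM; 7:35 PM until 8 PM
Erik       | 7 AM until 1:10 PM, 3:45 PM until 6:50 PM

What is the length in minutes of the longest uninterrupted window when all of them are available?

250

Divya ∩ Nadia: 07:05-12:20, 16:20-17:40.
Divya ∩ Nadia ∩ Yosef: 08:10-12:20, 16:20-17:20.
Divya ∩ Nadia ∩ Yosef ∩ Erik: 08:10-12:20, 16:20-17:20.
The longest is 08:10-12:20 at 250 minutes.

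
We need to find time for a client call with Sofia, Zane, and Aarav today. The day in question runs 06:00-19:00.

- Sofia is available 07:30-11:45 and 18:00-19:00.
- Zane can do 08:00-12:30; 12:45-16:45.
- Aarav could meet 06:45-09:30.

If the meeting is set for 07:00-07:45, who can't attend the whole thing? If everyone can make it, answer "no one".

Sofia, Zane

Sofia: not fully free for 07:00-07:45. Zane: not fully free for 07:00-07:45. Aarav: free for 07:00-07:45.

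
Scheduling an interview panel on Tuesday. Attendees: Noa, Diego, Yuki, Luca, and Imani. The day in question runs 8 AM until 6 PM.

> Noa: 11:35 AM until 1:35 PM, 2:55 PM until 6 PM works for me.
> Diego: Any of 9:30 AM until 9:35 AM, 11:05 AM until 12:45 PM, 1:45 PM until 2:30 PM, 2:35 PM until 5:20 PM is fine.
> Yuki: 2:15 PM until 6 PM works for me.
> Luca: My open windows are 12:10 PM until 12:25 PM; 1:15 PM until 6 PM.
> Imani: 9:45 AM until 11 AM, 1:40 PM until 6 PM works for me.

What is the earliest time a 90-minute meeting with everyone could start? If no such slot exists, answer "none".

14:55

Noa ∩ Diego: 11:35-12:45, 14:55-17:20.
Noa ∩ Diego ∩ Yuki: 14:55-17:20.
Noa ∩ Diego ∩ Yuki ∩ Luca: 14:55-17:20.
Noa ∩ Diego ∩ Yuki ∩ Luca ∩ Imani: 14:55-17:20.
Those are the intersection windows.
The first common window of at least 90 minutes is 14:55-17:20, so the earliest start is 14:55.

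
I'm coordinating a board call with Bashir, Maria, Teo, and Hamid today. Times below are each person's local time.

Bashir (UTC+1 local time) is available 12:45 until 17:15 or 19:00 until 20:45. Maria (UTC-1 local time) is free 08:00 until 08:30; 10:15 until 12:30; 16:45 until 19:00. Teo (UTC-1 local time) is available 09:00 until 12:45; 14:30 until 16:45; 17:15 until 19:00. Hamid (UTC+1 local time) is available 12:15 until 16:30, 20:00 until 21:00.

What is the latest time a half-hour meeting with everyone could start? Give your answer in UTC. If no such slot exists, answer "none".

19:15

Bashir in UTC: 11:45-16:15, 18:00-19:45 (subtract 1h to convert from UTC+1).
Maria in UTC: 09:00-09:30, 11:15-13:30, 17:45-20:00 (add 1h to convert from UTC-1).
Teo in UTC: 10:00-13:45, 15:30-17:45, 18:15-20:00 (add 1h to convert from UTC-1).
Hamid in UTC: 11:15-15:30, 19:00-20:00 (subtract 1h to convert from UTC+1).
Bashir ∩ Maria: 11:45-13:30, 18:00-19:45.
Bashir ∩ Maria ∩ Teo: 11:45-13:30, 18:15-19:45.
Bashir ∩ Maria ∩ Teo ∩ Hamid: 11:45-13:30, 19:00-19:45.
So the common availability across everyone is 11:45-13:30, 19:00-19:45.
The last common window of at least 30 minutes is 19:00-19:45; a 30-minute meeting can start as late as 19:15 and still end by 19:45.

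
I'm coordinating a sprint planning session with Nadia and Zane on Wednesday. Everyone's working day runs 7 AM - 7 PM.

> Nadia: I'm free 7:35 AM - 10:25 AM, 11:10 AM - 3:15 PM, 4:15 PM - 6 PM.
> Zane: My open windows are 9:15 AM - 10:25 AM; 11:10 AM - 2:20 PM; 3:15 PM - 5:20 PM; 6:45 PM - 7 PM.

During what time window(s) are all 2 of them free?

Nadia ∩ Zane: 09:15-10:25, 11:10-14:20, 16:15-17:20.

09:15-10:25, 11:10-14:20, 16:15-17:20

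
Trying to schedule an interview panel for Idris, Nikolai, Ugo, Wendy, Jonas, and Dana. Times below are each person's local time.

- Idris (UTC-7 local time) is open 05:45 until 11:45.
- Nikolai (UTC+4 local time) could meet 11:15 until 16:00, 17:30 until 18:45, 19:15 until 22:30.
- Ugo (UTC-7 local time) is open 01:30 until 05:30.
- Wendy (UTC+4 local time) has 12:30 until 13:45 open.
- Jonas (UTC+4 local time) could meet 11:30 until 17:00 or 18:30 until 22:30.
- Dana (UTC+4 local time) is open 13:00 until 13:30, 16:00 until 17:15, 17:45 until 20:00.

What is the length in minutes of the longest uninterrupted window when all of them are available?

Idris in UTC: 12:45-18:45 (add 7h to convert from UTC-7).
Nikolai in UTC: 07:15-12:00, 13:30-14:45, 15:15-18:30 (subtract 4h to convert from UTC+4).
Ugo in UTC: 08:30-12:30 (add 7h to convert from UTC-7).
Wendy in UTC: 08:30-09:45 (subtract 4h to convert from UTC+4).
Jonas in UTC: 07:30-13:00, 14:30-18:30 (subtract 4h to convert from UTC+4).
Dana in UTC: 09:00-09:30, 12:00-13:15, 13:45-16:00 (subtract 4h to convert from UTC+4).
Idris ∩ Nikolai: 13:30-14:45, 15:15-18:30.
Idris ∩ Nikolai ∩ Ugo: ∅.
Idris ∩ Nikolai ∩ Ugo ∩ Wendy: ∅.
Idris ∩ Nikolai ∩ Ugo ∩ Wendy ∩ Jonas: ∅.
Idris ∩ Nikolai ∩ Ugo ∩ Wendy ∩ Jonas ∩ Dana: ∅.
There is no time when everyone is free.
No common window exists, so the longest block is 0 minutes.

0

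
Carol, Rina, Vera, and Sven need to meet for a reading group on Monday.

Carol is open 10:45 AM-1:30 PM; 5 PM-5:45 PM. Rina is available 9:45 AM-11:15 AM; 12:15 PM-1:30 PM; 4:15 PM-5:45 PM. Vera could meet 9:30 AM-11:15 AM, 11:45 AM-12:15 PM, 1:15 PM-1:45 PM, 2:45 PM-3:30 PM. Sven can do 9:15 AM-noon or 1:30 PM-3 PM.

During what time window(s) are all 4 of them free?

10:45-11:15

Carol ∩ Rina: 10:45-11:15, 12:15-13:30, 17:00-17:45.
Carol ∩ Rina ∩ Vera: 10:45-11:15, 13:15-13:30.
Carol ∩ Rina ∩ Vera ∩ Sven: 10:45-11:15.
So the common availability across everyone is 10:45-11:15.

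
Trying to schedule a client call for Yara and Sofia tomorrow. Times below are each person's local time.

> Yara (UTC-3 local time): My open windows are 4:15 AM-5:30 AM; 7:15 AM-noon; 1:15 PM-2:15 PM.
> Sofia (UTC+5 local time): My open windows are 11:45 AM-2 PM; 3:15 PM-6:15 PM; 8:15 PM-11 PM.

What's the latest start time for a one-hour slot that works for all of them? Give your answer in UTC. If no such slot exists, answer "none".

16:15

Yara in UTC: 07:15-08:30, 10:15-15:00, 16:15-17:15 (add 3h to convert from UTC-3).
Sofia in UTC: 06:45-09:00, 10:15-13:15, 15:15-18:00 (subtract 5h to convert from UTC+5).
Yara ∩ Sofia: 07:15-08:30, 10:15-13:15, 16:15-17:15.
Those are the intersection windows.
The last common window of at least 60 minutes is 16:15-17:15; a 60-minute meeting can start as late as 16:15 and still end by 17:15.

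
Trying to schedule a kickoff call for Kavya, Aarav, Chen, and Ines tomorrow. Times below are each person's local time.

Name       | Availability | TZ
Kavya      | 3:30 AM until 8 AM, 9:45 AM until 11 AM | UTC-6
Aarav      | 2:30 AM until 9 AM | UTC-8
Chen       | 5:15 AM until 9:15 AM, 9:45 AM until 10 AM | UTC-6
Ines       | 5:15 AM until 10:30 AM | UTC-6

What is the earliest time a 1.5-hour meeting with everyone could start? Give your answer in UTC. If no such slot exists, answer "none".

Kavya in UTC: 09:30-14:00, 15:45-17:00 (add 6h to convert from UTC-6).
Aarav in UTC: 10:30-17:00 (add 8h to convert from UTC-8).
Chen in UTC: 11:15-15:15, 15:45-16:00 (add 6h to convert from UTC-6).
Ines in UTC: 11:15-16:30 (add 6h to convert from UTC-6).
Kavya ∩ Aarav: 10:30-14:00, 15:45-17:00.
Kavya ∩ Aarav ∩ Chen: 11:15-14:00, 15:45-16:00.
Kavya ∩ Aarav ∩ Chen ∩ Ines: 11:15-14:00, 15:45-16:00.
The first common window of at least 90 minutes is 11:15-14:00, so the earliest start is 11:15.

11:15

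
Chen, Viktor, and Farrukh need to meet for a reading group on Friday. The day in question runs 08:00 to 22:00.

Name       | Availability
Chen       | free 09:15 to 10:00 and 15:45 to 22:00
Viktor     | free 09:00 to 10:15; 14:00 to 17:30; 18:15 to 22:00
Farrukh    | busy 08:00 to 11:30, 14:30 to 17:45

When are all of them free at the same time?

Chen free: 09:15-10:00, 15:45-22:00.
Viktor free: 09:00-10:15, 14:00-17:30, 18:15-22:00.
Farrukh free: 11:30-14:30, 17:45-22:00 (invert busy blocks within the working day).
Chen ∩ Viktor: 09:15-10:00, 15:45-17:30, 18:15-22:00.
Chen ∩ Viktor ∩ Farrukh: 18:15-22:00.
Those are the intersection windows.

18:15-22:00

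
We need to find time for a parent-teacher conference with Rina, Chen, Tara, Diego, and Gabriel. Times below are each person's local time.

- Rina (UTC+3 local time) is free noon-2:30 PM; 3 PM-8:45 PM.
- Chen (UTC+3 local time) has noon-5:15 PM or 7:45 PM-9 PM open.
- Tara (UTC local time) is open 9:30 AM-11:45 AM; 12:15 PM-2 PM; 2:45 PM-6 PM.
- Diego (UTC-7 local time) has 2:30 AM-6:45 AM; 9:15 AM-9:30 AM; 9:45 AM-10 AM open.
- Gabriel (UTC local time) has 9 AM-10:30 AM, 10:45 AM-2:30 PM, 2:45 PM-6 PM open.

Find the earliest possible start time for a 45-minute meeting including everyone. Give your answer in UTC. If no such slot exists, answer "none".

09:30

Rina in UTC: 09:00-11:30, 12:00-17:45 (subtract 3h to convert from UTC+3).
Chen in UTC: 09:00-14:15, 16:45-18:00 (subtract 3h to convert from UTC+3).
Tara in UTC: 09:30-11:45, 12:15-14:00, 14:45-18:00.
Diego in UTC: 09:30-13:45, 16:15-16:30, 16:45-17:00 (add 7h to convert from UTC-7).
Gabriel in UTC: 09:00-10:30, 10:45-14:30, 14:45-18:00.
Rina ∩ Chen: 09:00-11:30, 12:00-14:15, 16:45-17:45.
Rina ∩ Chen ∩ Tara: 09:30-11:30, 12:15-14:00, 16:45-17:45.
Rina ∩ Chen ∩ Tara ∩ Diego: 09:30-11:30, 12:15-13:45, 16:45-17:00.
Rina ∩ Chen ∩ Tara ∩ Diego ∩ Gabriel: 09:30-10:30, 10:45-11:30, 12:15-13:45, 16:45-17:00.
The first common window of at least 45 minutes is 09:30-10:30, so the earliest start is 09:30.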